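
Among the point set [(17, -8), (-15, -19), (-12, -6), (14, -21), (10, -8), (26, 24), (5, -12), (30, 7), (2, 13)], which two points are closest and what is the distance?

Computing all pairwise distances among 9 points:

d((17, -8), (-15, -19)) = 33.8378
d((17, -8), (-12, -6)) = 29.0689
d((17, -8), (14, -21)) = 13.3417
d((17, -8), (10, -8)) = 7.0
d((17, -8), (26, 24)) = 33.2415
d((17, -8), (5, -12)) = 12.6491
d((17, -8), (30, 7)) = 19.8494
d((17, -8), (2, 13)) = 25.807
d((-15, -19), (-12, -6)) = 13.3417
d((-15, -19), (14, -21)) = 29.0689
d((-15, -19), (10, -8)) = 27.313
d((-15, -19), (26, 24)) = 59.4138
d((-15, -19), (5, -12)) = 21.1896
d((-15, -19), (30, 7)) = 51.9711
d((-15, -19), (2, 13)) = 36.2353
d((-12, -6), (14, -21)) = 30.0167
d((-12, -6), (10, -8)) = 22.0907
d((-12, -6), (26, 24)) = 48.4149
d((-12, -6), (5, -12)) = 18.0278
d((-12, -6), (30, 7)) = 43.9659
d((-12, -6), (2, 13)) = 23.6008
d((14, -21), (10, -8)) = 13.6015
d((14, -21), (26, 24)) = 46.5725
d((14, -21), (5, -12)) = 12.7279
d((14, -21), (30, 7)) = 32.249
d((14, -21), (2, 13)) = 36.0555
d((10, -8), (26, 24)) = 35.7771
d((10, -8), (5, -12)) = 6.4031 <-- minimum
d((10, -8), (30, 7)) = 25.0
d((10, -8), (2, 13)) = 22.4722
d((26, 24), (5, -12)) = 41.6773
d((26, 24), (30, 7)) = 17.4642
d((26, 24), (2, 13)) = 26.4008
d((5, -12), (30, 7)) = 31.4006
d((5, -12), (2, 13)) = 25.1794
d((30, 7), (2, 13)) = 28.6356

Closest pair: (10, -8) and (5, -12) with distance 6.4031

The closest pair is (10, -8) and (5, -12) with Euclidean distance 6.4031. For 9 points, brute-force pairwise comparison is shown above. For large n, the divide-and-conquer algorithm (sort by x, recurse on halves, check the dividing strip) achieves O(n log n).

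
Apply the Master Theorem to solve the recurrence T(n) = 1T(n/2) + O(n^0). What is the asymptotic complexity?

Master Theorem for T(n) = 1T(n/2) + O(n^0):

a = 1, b = 2, c = 0
log_b(a) = log_2(1) = 0.0000

Case 2: c = 0 = log_2(1) = 0.0000
T(n) = O(n^0 log n) = O(log n)

For T(n) = 1T(n/2) + O(n^0): log_2(1) = 0.0000. This is Case 2 of the Master Theorem (c = log_b(a), equal work at all levels), giving O(log n).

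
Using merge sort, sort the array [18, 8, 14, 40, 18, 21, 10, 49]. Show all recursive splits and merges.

Merge sort trace:

Split: [18, 8, 14, 40, 18, 21, 10, 49] -> [18, 8, 14, 40] and [18, 21, 10, 49]
  Split: [18, 8, 14, 40] -> [18, 8] and [14, 40]
    Split: [18, 8] -> [18] and [8]
    Merge: [18] + [8] -> [8, 18]
    Split: [14, 40] -> [14] and [40]
    Merge: [14] + [40] -> [14, 40]
  Merge: [8, 18] + [14, 40] -> [8, 14, 18, 40]
  Split: [18, 21, 10, 49] -> [18, 21] and [10, 49]
    Split: [18, 21] -> [18] and [21]
    Merge: [18] + [21] -> [18, 21]
    Split: [10, 49] -> [10] and [49]
    Merge: [10] + [49] -> [10, 49]
  Merge: [18, 21] + [10, 49] -> [10, 18, 21, 49]
Merge: [8, 14, 18, 40] + [10, 18, 21, 49] -> [8, 10, 14, 18, 18, 21, 40, 49]

Final sorted array: [8, 10, 14, 18, 18, 21, 40, 49]

The merge sort proceeds by recursively splitting the array and merging sorted halves.
After all merges, the sorted array is [8, 10, 14, 18, 18, 21, 40, 49].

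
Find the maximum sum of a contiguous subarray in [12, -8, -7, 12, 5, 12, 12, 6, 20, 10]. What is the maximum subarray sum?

Using Kadane's algorithm on [12, -8, -7, 12, 5, 12, 12, 6, 20, 10]:

Scanning through the array:
Position 1 (value -8): max_ending_here = 4, max_so_far = 12
Position 2 (value -7): max_ending_here = -3, max_so_far = 12
Position 3 (value 12): max_ending_here = 12, max_so_far = 12
Position 4 (value 5): max_ending_here = 17, max_so_far = 17
Position 5 (value 12): max_ending_here = 29, max_so_far = 29
Position 6 (value 12): max_ending_here = 41, max_so_far = 41
Position 7 (value 6): max_ending_here = 47, max_so_far = 47
Position 8 (value 20): max_ending_here = 67, max_so_far = 67
Position 9 (value 10): max_ending_here = 77, max_so_far = 77

Maximum subarray: [12, 5, 12, 12, 6, 20, 10]
Maximum sum: 77

The maximum subarray is [12, 5, 12, 12, 6, 20, 10] with sum 77. This subarray runs from index 3 to index 9.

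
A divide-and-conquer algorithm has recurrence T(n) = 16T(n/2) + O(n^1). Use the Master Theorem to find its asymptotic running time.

Master Theorem for T(n) = 16T(n/2) + O(n^1):

a = 16, b = 2, c = 1
log_b(a) = log_2(16) = 4.0000

Case 1: c = 1 < log_2(16) = 4.0000
T(n) = O(n^(log_2 16)) = O(n^4)

For T(n) = 16T(n/2) + O(n^1): log_2(16) = 4.0000. This is Case 1 of the Master Theorem (c < log_b(a), work dominated by leaves), giving O(n^4).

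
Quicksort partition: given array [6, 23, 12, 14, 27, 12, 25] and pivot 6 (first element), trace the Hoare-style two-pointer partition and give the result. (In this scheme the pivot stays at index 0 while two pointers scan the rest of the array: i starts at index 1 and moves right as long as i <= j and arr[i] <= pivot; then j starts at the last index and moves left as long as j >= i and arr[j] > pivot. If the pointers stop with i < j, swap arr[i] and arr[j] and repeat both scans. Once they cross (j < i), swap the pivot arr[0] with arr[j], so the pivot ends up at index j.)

Hoare-style two-pointer partition with pivot = 6:

Initial array: [6, 23, 12, 14, 27, 12, 25]

Pointers start at i = 1, j = 6.
i ends at 1, j ends at 0: the pointers have crossed (j < i), so scanning stops.

j = 0, so swapping arr[0] with arr[j] leaves the pivot at position 0: [6, 23, 12, 14, 27, 12, 25]
Pivot position: 0

After partitioning with pivot 6, the array becomes [6, 23, 12, 14, 27, 12, 25]. The pivot is placed at index 0. All elements to the left of the pivot are <= 6, and all elements to the right are > 6.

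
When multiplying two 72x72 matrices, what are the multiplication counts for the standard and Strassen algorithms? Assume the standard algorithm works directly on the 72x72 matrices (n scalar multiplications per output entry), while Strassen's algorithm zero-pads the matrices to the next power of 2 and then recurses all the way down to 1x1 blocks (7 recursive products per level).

Matrix multiplication for 72x72 matrices:

Strassen's algorithm requires power-of-2 dimensions. Pad 72x72 to 128x128 (next power of 2).

Standard algorithm: 72^3 = 373248 multiplications
Strassen's algorithm: 7^(log2(128)) = 7^7 = 823543 multiplications
Difference: 373248 - 823543 = -450295 (Strassen uses MORE here due to padding overhead — for small or just-over-power-of-2 n, padding can outweigh the per-level savings)

Standard: 373248 multiplications (72^3). Strassen: 823543 multiplications (7^7, after padding to 128x128). Strassen reduces 8 recursive multiplications to 7 at each level.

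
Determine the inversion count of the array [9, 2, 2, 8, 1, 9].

Finding inversions in [9, 2, 2, 8, 1, 9]:

(0, 1): arr[0]=9 > arr[1]=2
(0, 2): arr[0]=9 > arr[2]=2
(0, 3): arr[0]=9 > arr[3]=8
(0, 4): arr[0]=9 > arr[4]=1
(1, 4): arr[1]=2 > arr[4]=1
(2, 4): arr[2]=2 > arr[4]=1
(3, 4): arr[3]=8 > arr[4]=1

Total inversions: 7

The array has 7 inversion(s): (0,1), (0,2), (0,3), (0,4), (1,4), (2,4), (3,4). Each pair (i,j) satisfies i < j and arr[i] > arr[j].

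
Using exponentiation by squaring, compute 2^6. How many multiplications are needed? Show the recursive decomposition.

Computing 2^6 by squaring (build up from 2^1; each line after the first costs one multiplication):

2^1 = 2
2^2 = (2^1)^2 = 2^2 = 4
2^3 = 2 * 2^2 = 2 * 4 = 8
2^6 = (2^3)^2 = 8^2 = 64

Result: 64
Multiplications needed: 3 (3 lines after 2^1)

2^6 = 64. Using exponentiation by squaring, this requires 3 multiplications. The key idea: if the exponent is even, square the half-power; if odd, multiply by the base once.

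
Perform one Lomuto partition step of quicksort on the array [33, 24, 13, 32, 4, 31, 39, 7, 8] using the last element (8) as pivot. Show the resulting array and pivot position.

Lomuto partition with pivot = 8:

Initial array: [33, 24, 13, 32, 4, 31, 39, 7, 8]

arr[0]=33 > 8: no swap
arr[1]=24 > 8: no swap
arr[2]=13 > 8: no swap
arr[3]=32 > 8: no swap
arr[4]=4 <= 8: swap with position 0, array becomes [4, 24, 13, 32, 33, 31, 39, 7, 8]
arr[5]=31 > 8: no swap
arr[6]=39 > 8: no swap
arr[7]=7 <= 8: swap with position 1, array becomes [4, 7, 13, 32, 33, 31, 39, 24, 8]

Place pivot at position 2: [4, 7, 8, 32, 33, 31, 39, 24, 13]
Pivot position: 2

After partitioning with pivot 8, the array becomes [4, 7, 8, 32, 33, 31, 39, 24, 13]. The pivot is placed at index 2. All elements to the left of the pivot are <= 8, and all elements to the right are > 8.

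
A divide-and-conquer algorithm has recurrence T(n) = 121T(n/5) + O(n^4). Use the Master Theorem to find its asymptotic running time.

Master Theorem for T(n) = 121T(n/5) + O(n^4):

a = 121, b = 5, c = 4
log_b(a) = log_5(121) = 2.9798

Case 3: c = 4 > log_5(121) = 2.9798
T(n) = O(n^4) = O(n^4)

For T(n) = 121T(n/5) + O(n^4): log_5(121) = 2.9798. This is Case 3 of the Master Theorem (c > log_b(a), work dominated by root), giving O(n^4).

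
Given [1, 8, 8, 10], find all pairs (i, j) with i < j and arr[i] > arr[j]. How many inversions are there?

Finding inversions in [1, 8, 8, 10]:


Total inversions: 0

The array has 0 inversions. It is already sorted.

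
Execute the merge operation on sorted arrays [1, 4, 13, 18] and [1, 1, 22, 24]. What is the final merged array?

Merging process:

Compare 1 vs 1: take 1 from left. Merged: [1]
Compare 4 vs 1: take 1 from right. Merged: [1, 1]
Compare 4 vs 1: take 1 from right. Merged: [1, 1, 1]
Compare 4 vs 22: take 4 from left. Merged: [1, 1, 1, 4]
Compare 13 vs 22: take 13 from left. Merged: [1, 1, 1, 4, 13]
Compare 18 vs 22: take 18 from left. Merged: [1, 1, 1, 4, 13, 18]
Append remaining from right: [22, 24]. Merged: [1, 1, 1, 4, 13, 18, 22, 24]

Final merged array: [1, 1, 1, 4, 13, 18, 22, 24]
Total comparisons: 6

The merged array is [1, 1, 1, 4, 13, 18, 22, 24], requiring 6 comparisons. The merge step runs in O(n) time where n is the total number of elements.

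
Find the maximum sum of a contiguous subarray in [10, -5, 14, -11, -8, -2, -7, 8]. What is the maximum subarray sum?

Using Kadane's algorithm on [10, -5, 14, -11, -8, -2, -7, 8]:

Scanning through the array:
Position 1 (value -5): max_ending_here = 5, max_so_far = 10
Position 2 (value 14): max_ending_here = 19, max_so_far = 19
Position 3 (value -11): max_ending_here = 8, max_so_far = 19
Position 4 (value -8): max_ending_here = 0, max_so_far = 19
Position 5 (value -2): max_ending_here = -2, max_so_far = 19
Position 6 (value -7): max_ending_here = -7, max_so_far = 19
Position 7 (value 8): max_ending_here = 8, max_so_far = 19

Maximum subarray: [10, -5, 14]
Maximum sum: 19

The maximum subarray is [10, -5, 14] with sum 19. This subarray runs from index 0 to index 2.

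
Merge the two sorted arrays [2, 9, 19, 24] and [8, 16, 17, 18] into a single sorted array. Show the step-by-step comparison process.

Merging process:

Compare 2 vs 8: take 2 from left. Merged: [2]
Compare 9 vs 8: take 8 from right. Merged: [2, 8]
Compare 9 vs 16: take 9 from left. Merged: [2, 8, 9]
Compare 19 vs 16: take 16 from right. Merged: [2, 8, 9, 16]
Compare 19 vs 17: take 17 from right. Merged: [2, 8, 9, 16, 17]
Compare 19 vs 18: take 18 from right. Merged: [2, 8, 9, 16, 17, 18]
Append remaining from left: [19, 24]. Merged: [2, 8, 9, 16, 17, 18, 19, 24]

Final merged array: [2, 8, 9, 16, 17, 18, 19, 24]
Total comparisons: 6

The merged array is [2, 8, 9, 16, 17, 18, 19, 24], requiring 6 comparisons. The merge step runs in O(n) time where n is the total number of elements.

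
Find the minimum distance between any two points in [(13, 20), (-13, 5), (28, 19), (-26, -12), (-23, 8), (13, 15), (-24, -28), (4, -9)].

Computing all pairwise distances among 8 points:

d((13, 20), (-13, 5)) = 30.0167
d((13, 20), (28, 19)) = 15.0333
d((13, 20), (-26, -12)) = 50.448
d((13, 20), (-23, 8)) = 37.9473
d((13, 20), (13, 15)) = 5.0 <-- minimum
d((13, 20), (-24, -28)) = 60.6053
d((13, 20), (4, -9)) = 30.3645
d((-13, 5), (28, 19)) = 43.3244
d((-13, 5), (-26, -12)) = 21.4009
d((-13, 5), (-23, 8)) = 10.4403
d((-13, 5), (13, 15)) = 27.8568
d((-13, 5), (-24, -28)) = 34.7851
d((-13, 5), (4, -9)) = 22.0227
d((28, 19), (-26, -12)) = 62.2656
d((28, 19), (-23, 8)) = 52.1728
d((28, 19), (13, 15)) = 15.5242
d((28, 19), (-24, -28)) = 70.0928
d((28, 19), (4, -9)) = 36.8782
d((-26, -12), (-23, 8)) = 20.2237
d((-26, -12), (13, 15)) = 47.4342
d((-26, -12), (-24, -28)) = 16.1245
d((-26, -12), (4, -9)) = 30.1496
d((-23, 8), (13, 15)) = 36.6742
d((-23, 8), (-24, -28)) = 36.0139
d((-23, 8), (4, -9)) = 31.9061
d((13, 15), (-24, -28)) = 56.7274
d((13, 15), (4, -9)) = 25.632
d((-24, -28), (4, -9)) = 33.8378

Closest pair: (13, 20) and (13, 15) with distance 5.0

The closest pair is (13, 20) and (13, 15) with Euclidean distance 5.0. For 8 points, brute-force pairwise comparison is shown above. For large n, the divide-and-conquer algorithm (sort by x, recurse on halves, check the dividing strip) achieves O(n log n).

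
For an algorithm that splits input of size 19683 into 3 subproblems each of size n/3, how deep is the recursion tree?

For divide and conquer with division factor 3:

Problem sizes at each level:
Level 0: 19683
Level 1: 6561
Level 2: 2187
Level 3: 729
Level 4: 243
Level 5: 81
Level 6: 27
Level 7: 9
Level 8: 3
Level 9: 1

The root is level 0 and the size-1 base case is level 9 (the tree spans levels 0 through 9, i.e. 10 levels counting the root), so the depth is the number of divisions: log_3(19683) = 9

The recursion tree depth is log_3(19683) = 9. At each level, the problem size is divided by 3, so it takes 9 divisions to reduce to a base case of size 1. The algorithm makes 3 recursive calls at each level.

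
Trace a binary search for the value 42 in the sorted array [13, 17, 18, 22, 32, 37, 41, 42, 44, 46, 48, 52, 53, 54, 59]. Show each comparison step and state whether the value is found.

Binary search for 42 in [13, 17, 18, 22, 32, 37, 41, 42, 44, 46, 48, 52, 53, 54, 59]:

lo=0, hi=14, mid=7, arr[mid]=42 -> Found target at index 7!

Binary search finds 42 at index 7 after 1 comparisons. The search repeatedly halves the search space by comparing with the middle element.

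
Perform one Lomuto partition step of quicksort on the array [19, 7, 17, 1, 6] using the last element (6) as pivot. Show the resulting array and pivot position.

Lomuto partition with pivot = 6:

Initial array: [19, 7, 17, 1, 6]

arr[0]=19 > 6: no swap
arr[1]=7 > 6: no swap
arr[2]=17 > 6: no swap
arr[3]=1 <= 6: swap with position 0, array becomes [1, 7, 17, 19, 6]

Place pivot at position 1: [1, 6, 17, 19, 7]
Pivot position: 1

After partitioning with pivot 6, the array becomes [1, 6, 17, 19, 7]. The pivot is placed at index 1. All elements to the left of the pivot are <= 6, and all elements to the right are > 6.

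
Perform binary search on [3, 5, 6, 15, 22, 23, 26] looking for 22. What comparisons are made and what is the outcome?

Binary search for 22 in [3, 5, 6, 15, 22, 23, 26]:

lo=0, hi=6, mid=3, arr[mid]=15 -> 15 < 22, search right half
lo=4, hi=6, mid=5, arr[mid]=23 -> 23 > 22, search left half
lo=4, hi=4, mid=4, arr[mid]=22 -> Found target at index 4!

Binary search finds 22 at index 4 after 3 comparisons. The search repeatedly halves the search space by comparing with the middle element.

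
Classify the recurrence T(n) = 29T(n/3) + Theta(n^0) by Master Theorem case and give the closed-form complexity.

Master Theorem for T(n) = 29T(n/3) + O(n^0):

a = 29, b = 3, c = 0
log_b(a) = log_3(29) = 3.0650

Case 1: c = 0 < log_3(29) = 3.0650
T(n) = O(n^(log_3 29))

For T(n) = 29T(n/3) + O(n^0): log_3(29) = 3.0650. This is Case 1 of the Master Theorem (c < log_b(a), work dominated by leaves), giving O(n^(log_3 29)).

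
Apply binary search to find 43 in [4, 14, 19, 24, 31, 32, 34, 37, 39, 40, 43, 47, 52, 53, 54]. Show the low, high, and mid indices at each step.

Binary search for 43 in [4, 14, 19, 24, 31, 32, 34, 37, 39, 40, 43, 47, 52, 53, 54]:

lo=0, hi=14, mid=7, arr[mid]=37 -> 37 < 43, search right half
lo=8, hi=14, mid=11, arr[mid]=47 -> 47 > 43, search left half
lo=8, hi=10, mid=9, arr[mid]=40 -> 40 < 43, search right half
lo=10, hi=10, mid=10, arr[mid]=43 -> Found target at index 10!

Binary search finds 43 at index 10 after 4 comparisons. The search repeatedly halves the search space by comparing with the middle element.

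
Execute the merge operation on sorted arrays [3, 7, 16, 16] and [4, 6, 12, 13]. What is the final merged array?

Merging process:

Compare 3 vs 4: take 3 from left. Merged: [3]
Compare 7 vs 4: take 4 from right. Merged: [3, 4]
Compare 7 vs 6: take 6 from right. Merged: [3, 4, 6]
Compare 7 vs 12: take 7 from left. Merged: [3, 4, 6, 7]
Compare 16 vs 12: take 12 from right. Merged: [3, 4, 6, 7, 12]
Compare 16 vs 13: take 13 from right. Merged: [3, 4, 6, 7, 12, 13]
Append remaining from left: [16, 16]. Merged: [3, 4, 6, 7, 12, 13, 16, 16]

Final merged array: [3, 4, 6, 7, 12, 13, 16, 16]
Total comparisons: 6

The merged array is [3, 4, 6, 7, 12, 13, 16, 16], requiring 6 comparisons. The merge step runs in O(n) time where n is the total number of elements.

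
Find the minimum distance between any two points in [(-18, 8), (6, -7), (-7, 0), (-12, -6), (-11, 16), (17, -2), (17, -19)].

Computing all pairwise distances among 7 points:

d((-18, 8), (6, -7)) = 28.3019
d((-18, 8), (-7, 0)) = 13.6015
d((-18, 8), (-12, -6)) = 15.2315
d((-18, 8), (-11, 16)) = 10.6301
d((-18, 8), (17, -2)) = 36.4005
d((-18, 8), (17, -19)) = 44.2041
d((6, -7), (-7, 0)) = 14.7648
d((6, -7), (-12, -6)) = 18.0278
d((6, -7), (-11, 16)) = 28.6007
d((6, -7), (17, -2)) = 12.083
d((6, -7), (17, -19)) = 16.2788
d((-7, 0), (-12, -6)) = 7.8102 <-- minimum
d((-7, 0), (-11, 16)) = 16.4924
d((-7, 0), (17, -2)) = 24.0832
d((-7, 0), (17, -19)) = 30.6105
d((-12, -6), (-11, 16)) = 22.0227
d((-12, -6), (17, -2)) = 29.2746
d((-12, -6), (17, -19)) = 31.7805
d((-11, 16), (17, -2)) = 33.2866
d((-11, 16), (17, -19)) = 44.8219
d((17, -2), (17, -19)) = 17.0

Closest pair: (-7, 0) and (-12, -6) with distance 7.8102

The closest pair is (-7, 0) and (-12, -6) with Euclidean distance 7.8102. For 7 points, brute-force pairwise comparison is shown above. For large n, the divide-and-conquer algorithm (sort by x, recurse on halves, check the dividing strip) achieves O(n log n).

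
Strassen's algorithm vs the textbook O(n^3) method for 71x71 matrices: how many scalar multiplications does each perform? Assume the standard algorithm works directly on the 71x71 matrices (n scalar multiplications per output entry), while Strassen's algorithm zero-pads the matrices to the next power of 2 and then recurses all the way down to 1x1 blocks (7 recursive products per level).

Matrix multiplication for 71x71 matrices:

Strassen's algorithm requires power-of-2 dimensions. Pad 71x71 to 128x128 (next power of 2).

Standard algorithm: 71^3 = 357911 multiplications
Strassen's algorithm: 7^(log2(128)) = 7^7 = 823543 multiplications
Difference: 357911 - 823543 = -465632 (Strassen uses MORE here due to padding overhead — for small or just-over-power-of-2 n, padding can outweigh the per-level savings)

Standard: 357911 multiplications (71^3). Strassen: 823543 multiplications (7^7, after padding to 128x128). Strassen reduces 8 recursive multiplications to 7 at each level.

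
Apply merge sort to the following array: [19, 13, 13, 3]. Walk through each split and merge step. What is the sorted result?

Merge sort trace:

Split: [19, 13, 13, 3] -> [19, 13] and [13, 3]
  Split: [19, 13] -> [19] and [13]
  Merge: [19] + [13] -> [13, 19]
  Split: [13, 3] -> [13] and [3]
  Merge: [13] + [3] -> [3, 13]
Merge: [13, 19] + [3, 13] -> [3, 13, 13, 19]

Final sorted array: [3, 13, 13, 19]

The merge sort proceeds by recursively splitting the array and merging sorted halves.
After all merges, the sorted array is [3, 13, 13, 19].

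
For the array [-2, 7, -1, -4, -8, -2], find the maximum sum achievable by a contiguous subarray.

Using Kadane's algorithm on [-2, 7, -1, -4, -8, -2]:

Scanning through the array:
Position 1 (value 7): max_ending_here = 7, max_so_far = 7
Position 2 (value -1): max_ending_here = 6, max_so_far = 7
Position 3 (value -4): max_ending_here = 2, max_so_far = 7
Position 4 (value -8): max_ending_here = -6, max_so_far = 7
Position 5 (value -2): max_ending_here = -2, max_so_far = 7

Maximum subarray: [7]
Maximum sum: 7

The maximum subarray is [7] with sum 7. This subarray runs from index 1 to index 1.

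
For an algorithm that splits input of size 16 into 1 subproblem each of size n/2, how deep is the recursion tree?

For divide and conquer with division factor 2:

Problem sizes at each level:
Level 0: 16
Level 1: 8
Level 2: 4
Level 3: 2
Level 4: 1

The root is level 0 and the size-1 base case is level 4 (the tree spans levels 0 through 4, i.e. 5 levels counting the root), so the depth is the number of divisions: log_2(16) = 4

The recursion tree depth is log_2(16) = 4. At each level, the problem size is divided by 2, so it takes 4 divisions to reduce to a base case of size 1. The algorithm makes 1 recursive call at each level.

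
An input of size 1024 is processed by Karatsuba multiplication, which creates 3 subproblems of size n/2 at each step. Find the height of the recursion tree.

For divide and conquer with division factor 2:

Problem sizes at each level:
Level 0: 1024
Level 1: 512
Level 2: 256
Level 3: 128
Level 4: 64
Level 5: 32
Level 6: 16
Level 7: 8
Level 8: 4
Level 9: 2
Level 10: 1

The root is level 0 and the size-1 base case is level 10 (the tree spans levels 0 through 10, i.e. 11 levels counting the root), so the depth is the number of divisions: log_2(1024) = 10

The recursion tree depth is log_2(1024) = 10. At each level, the problem size is divided by 2, so it takes 10 divisions to reduce to a base case of size 1. The algorithm makes 3 recursive calls at each level.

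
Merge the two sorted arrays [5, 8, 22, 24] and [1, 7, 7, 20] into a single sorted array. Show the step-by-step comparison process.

Merging process:

Compare 5 vs 1: take 1 from right. Merged: [1]
Compare 5 vs 7: take 5 from left. Merged: [1, 5]
Compare 8 vs 7: take 7 from right. Merged: [1, 5, 7]
Compare 8 vs 7: take 7 from right. Merged: [1, 5, 7, 7]
Compare 8 vs 20: take 8 from left. Merged: [1, 5, 7, 7, 8]
Compare 22 vs 20: take 20 from right. Merged: [1, 5, 7, 7, 8, 20]
Append remaining from left: [22, 24]. Merged: [1, 5, 7, 7, 8, 20, 22, 24]

Final merged array: [1, 5, 7, 7, 8, 20, 22, 24]
Total comparisons: 6

The merged array is [1, 5, 7, 7, 8, 20, 22, 24], requiring 6 comparisons. The merge step runs in O(n) time where n is the total number of elements.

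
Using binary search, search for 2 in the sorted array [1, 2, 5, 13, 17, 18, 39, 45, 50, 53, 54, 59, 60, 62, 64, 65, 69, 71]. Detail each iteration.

Binary search for 2 in [1, 2, 5, 13, 17, 18, 39, 45, 50, 53, 54, 59, 60, 62, 64, 65, 69, 71]:

lo=0, hi=17, mid=8, arr[mid]=50 -> 50 > 2, search left half
lo=0, hi=7, mid=3, arr[mid]=13 -> 13 > 2, search left half
lo=0, hi=2, mid=1, arr[mid]=2 -> Found target at index 1!

Binary search finds 2 at index 1 after 3 comparisons. The search repeatedly halves the search space by comparing with the middle element.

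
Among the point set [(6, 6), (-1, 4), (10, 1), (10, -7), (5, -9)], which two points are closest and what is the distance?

Computing all pairwise distances among 5 points:

d((6, 6), (-1, 4)) = 7.2801
d((6, 6), (10, 1)) = 6.4031
d((6, 6), (10, -7)) = 13.6015
d((6, 6), (5, -9)) = 15.0333
d((-1, 4), (10, 1)) = 11.4018
d((-1, 4), (10, -7)) = 15.5563
d((-1, 4), (5, -9)) = 14.3178
d((10, 1), (10, -7)) = 8.0
d((10, 1), (5, -9)) = 11.1803
d((10, -7), (5, -9)) = 5.3852 <-- minimum

Closest pair: (10, -7) and (5, -9) with distance 5.3852

The closest pair is (10, -7) and (5, -9) with Euclidean distance 5.3852. For 5 points, brute-force pairwise comparison is shown above. For large n, the divide-and-conquer algorithm (sort by x, recurse on halves, check the dividing strip) achieves O(n log n).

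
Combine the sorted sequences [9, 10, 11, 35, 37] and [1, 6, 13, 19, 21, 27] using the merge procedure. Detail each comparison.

Merging process:

Compare 9 vs 1: take 1 from right. Merged: [1]
Compare 9 vs 6: take 6 from right. Merged: [1, 6]
Compare 9 vs 13: take 9 from left. Merged: [1, 6, 9]
Compare 10 vs 13: take 10 from left. Merged: [1, 6, 9, 10]
Compare 11 vs 13: take 11 from left. Merged: [1, 6, 9, 10, 11]
Compare 35 vs 13: take 13 from right. Merged: [1, 6, 9, 10, 11, 13]
Compare 35 vs 19: take 19 from right. Merged: [1, 6, 9, 10, 11, 13, 19]
Compare 35 vs 21: take 21 from right. Merged: [1, 6, 9, 10, 11, 13, 19, 21]
Compare 35 vs 27: take 27 from right. Merged: [1, 6, 9, 10, 11, 13, 19, 21, 27]
Append remaining from left: [35, 37]. Merged: [1, 6, 9, 10, 11, 13, 19, 21, 27, 35, 37]

Final merged array: [1, 6, 9, 10, 11, 13, 19, 21, 27, 35, 37]
Total comparisons: 9

The merged array is [1, 6, 9, 10, 11, 13, 19, 21, 27, 35, 37], requiring 9 comparisons. The merge step runs in O(n) time where n is the total number of elements.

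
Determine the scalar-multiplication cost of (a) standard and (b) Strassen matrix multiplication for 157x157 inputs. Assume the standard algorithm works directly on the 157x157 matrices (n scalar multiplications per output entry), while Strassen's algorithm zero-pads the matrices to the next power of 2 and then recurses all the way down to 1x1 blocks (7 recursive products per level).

Matrix multiplication for 157x157 matrices:

Strassen's algorithm requires power-of-2 dimensions. Pad 157x157 to 256x256 (next power of 2).

Standard algorithm: 157^3 = 3869893 multiplications
Strassen's algorithm: 7^(log2(256)) = 7^8 = 5764801 multiplications
Difference: 3869893 - 5764801 = -1894908 (Strassen uses MORE here due to padding overhead — for small or just-over-power-of-2 n, padding can outweigh the per-level savings)

Standard: 3869893 multiplications (157^3). Strassen: 5764801 multiplications (7^8, after padding to 256x256). Strassen reduces 8 recursive multiplications to 7 at each level.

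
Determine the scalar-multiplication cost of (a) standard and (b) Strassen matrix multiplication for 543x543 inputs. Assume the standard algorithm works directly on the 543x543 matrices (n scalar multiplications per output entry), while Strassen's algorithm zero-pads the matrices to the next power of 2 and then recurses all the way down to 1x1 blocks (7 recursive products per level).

Matrix multiplication for 543x543 matrices:

Strassen's algorithm requires power-of-2 dimensions. Pad 543x543 to 1024x1024 (next power of 2).

Standard algorithm: 543^3 = 160103007 multiplications
Strassen's algorithm: 7^(log2(1024)) = 7^10 = 282475249 multiplications
Difference: 160103007 - 282475249 = -122372242 (Strassen uses MORE here due to padding overhead — for small or just-over-power-of-2 n, padding can outweigh the per-level savings)

Standard: 160103007 multiplications (543^3). Strassen: 282475249 multiplications (7^10, after padding to 1024x1024). Strassen reduces 8 recursive multiplications to 7 at each level.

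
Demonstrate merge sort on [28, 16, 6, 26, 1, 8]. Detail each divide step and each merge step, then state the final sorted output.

Merge sort trace:

Split: [28, 16, 6, 26, 1, 8] -> [28, 16, 6] and [26, 1, 8]
  Split: [28, 16, 6] -> [28] and [16, 6]
    Split: [16, 6] -> [16] and [6]
    Merge: [16] + [6] -> [6, 16]
  Merge: [28] + [6, 16] -> [6, 16, 28]
  Split: [26, 1, 8] -> [26] and [1, 8]
    Split: [1, 8] -> [1] and [8]
    Merge: [1] + [8] -> [1, 8]
  Merge: [26] + [1, 8] -> [1, 8, 26]
Merge: [6, 16, 28] + [1, 8, 26] -> [1, 6, 8, 16, 26, 28]

Final sorted array: [1, 6, 8, 16, 26, 28]

The merge sort proceeds by recursively splitting the array and merging sorted halves.
After all merges, the sorted array is [1, 6, 8, 16, 26, 28].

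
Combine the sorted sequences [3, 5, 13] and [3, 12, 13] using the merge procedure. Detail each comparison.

Merging process:

Compare 3 vs 3: take 3 from left. Merged: [3]
Compare 5 vs 3: take 3 from right. Merged: [3, 3]
Compare 5 vs 12: take 5 from left. Merged: [3, 3, 5]
Compare 13 vs 12: take 12 from right. Merged: [3, 3, 5, 12]
Compare 13 vs 13: take 13 from left. Merged: [3, 3, 5, 12, 13]
Append remaining from right: [13]. Merged: [3, 3, 5, 12, 13, 13]

Final merged array: [3, 3, 5, 12, 13, 13]
Total comparisons: 5

The merged array is [3, 3, 5, 12, 13, 13], requiring 5 comparisons. The merge step runs in O(n) time where n is the total number of elements.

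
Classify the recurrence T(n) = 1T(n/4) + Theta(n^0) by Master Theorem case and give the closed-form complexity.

Master Theorem for T(n) = 1T(n/4) + O(n^0):

a = 1, b = 4, c = 0
log_b(a) = log_4(1) = 0.0000

Case 2: c = 0 = log_4(1) = 0.0000
T(n) = O(n^0 log n) = O(log n)

For T(n) = 1T(n/4) + O(n^0): log_4(1) = 0.0000. This is Case 2 of the Master Theorem (c = log_b(a), equal work at all levels), giving O(log n).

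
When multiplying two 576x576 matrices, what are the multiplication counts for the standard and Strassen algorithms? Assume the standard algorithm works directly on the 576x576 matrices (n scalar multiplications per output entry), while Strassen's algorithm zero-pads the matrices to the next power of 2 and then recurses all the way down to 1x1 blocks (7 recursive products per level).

Matrix multiplication for 576x576 matrices:

Strassen's algorithm requires power-of-2 dimensions. Pad 576x576 to 1024x1024 (next power of 2).

Standard algorithm: 576^3 = 191102976 multiplications
Strassen's algorithm: 7^(log2(1024)) = 7^10 = 282475249 multiplications
Difference: 191102976 - 282475249 = -91372273 (Strassen uses MORE here due to padding overhead — for small or just-over-power-of-2 n, padding can outweigh the per-level savings)

Standard: 191102976 multiplications (576^3). Strassen: 282475249 multiplications (7^10, after padding to 1024x1024). Strassen reduces 8 recursive multiplications to 7 at each level.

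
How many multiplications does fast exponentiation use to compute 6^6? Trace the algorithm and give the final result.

Computing 6^6 by squaring (build up from 6^1; each line after the first costs one multiplication):

6^1 = 6
6^2 = (6^1)^2 = 6^2 = 36
6^3 = 6 * 6^2 = 6 * 36 = 216
6^6 = (6^3)^2 = 216^2 = 46656

Result: 46656
Multiplications needed: 3 (3 lines after 6^1)

6^6 = 46656. Using exponentiation by squaring, this requires 3 multiplications. The key idea: if the exponent is even, square the half-power; if odd, multiply by the base once.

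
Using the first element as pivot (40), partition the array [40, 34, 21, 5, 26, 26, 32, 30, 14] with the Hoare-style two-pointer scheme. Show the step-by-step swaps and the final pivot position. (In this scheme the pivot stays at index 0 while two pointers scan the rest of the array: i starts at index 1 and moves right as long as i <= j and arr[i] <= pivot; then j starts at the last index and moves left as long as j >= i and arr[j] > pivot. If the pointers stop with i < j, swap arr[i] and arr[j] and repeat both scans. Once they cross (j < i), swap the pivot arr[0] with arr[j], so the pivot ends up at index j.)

Hoare-style two-pointer partition with pivot = 40:

Initial array: [40, 34, 21, 5, 26, 26, 32, 30, 14]

Pointers start at i = 1, j = 8.
i ends at 9, j ends at 8: the pointers have crossed (j < i), so scanning stops.

Swap pivot arr[0] with arr[8] to place pivot at position 8: [14, 34, 21, 5, 26, 26, 32, 30, 40]
Pivot position: 8

After partitioning with pivot 40, the array becomes [14, 34, 21, 5, 26, 26, 32, 30, 40]. The pivot is placed at index 8. All elements to the left of the pivot are <= 40, and all elements to the right are > 40.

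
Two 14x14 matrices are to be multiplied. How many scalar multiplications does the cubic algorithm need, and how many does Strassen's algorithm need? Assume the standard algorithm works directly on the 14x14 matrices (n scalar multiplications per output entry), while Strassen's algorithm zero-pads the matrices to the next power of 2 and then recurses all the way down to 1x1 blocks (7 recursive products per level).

Matrix multiplication for 14x14 matrices:

Strassen's algorithm requires power-of-2 dimensions. Pad 14x14 to 16x16 (next power of 2).

Standard algorithm: 14^3 = 2744 multiplications
Strassen's algorithm: 7^(log2(16)) = 7^4 = 2401 multiplications
Savings: 2744 - 2401 = 343 multiplications

Standard: 2744 multiplications (14^3). Strassen: 2401 multiplications (7^4, after padding to 16x16). Strassen reduces 8 recursive multiplications to 7 at each level.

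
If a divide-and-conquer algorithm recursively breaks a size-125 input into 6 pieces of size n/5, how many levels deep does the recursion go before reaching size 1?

For divide and conquer with division factor 5:

Problem sizes at each level:
Level 0: 125
Level 1: 25
Level 2: 5
Level 3: 1

The root is level 0 and the size-1 base case is level 3 (the tree spans levels 0 through 3, i.e. 4 levels counting the root), so the depth is the number of divisions: log_5(125) = 3

The recursion tree depth is log_5(125) = 3. At each level, the problem size is divided by 5, so it takes 3 divisions to reduce to a base case of size 1. The algorithm makes 6 recursive calls at each level.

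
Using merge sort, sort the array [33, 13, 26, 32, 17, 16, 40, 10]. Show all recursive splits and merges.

Merge sort trace:

Split: [33, 13, 26, 32, 17, 16, 40, 10] -> [33, 13, 26, 32] and [17, 16, 40, 10]
  Split: [33, 13, 26, 32] -> [33, 13] and [26, 32]
    Split: [33, 13] -> [33] and [13]
    Merge: [33] + [13] -> [13, 33]
    Split: [26, 32] -> [26] and [32]
    Merge: [26] + [32] -> [26, 32]
  Merge: [13, 33] + [26, 32] -> [13, 26, 32, 33]
  Split: [17, 16, 40, 10] -> [17, 16] and [40, 10]
    Split: [17, 16] -> [17] and [16]
    Merge: [17] + [16] -> [16, 17]
    Split: [40, 10] -> [40] and [10]
    Merge: [40] + [10] -> [10, 40]
  Merge: [16, 17] + [10, 40] -> [10, 16, 17, 40]
Merge: [13, 26, 32, 33] + [10, 16, 17, 40] -> [10, 13, 16, 17, 26, 32, 33, 40]

Final sorted array: [10, 13, 16, 17, 26, 32, 33, 40]

The merge sort proceeds by recursively splitting the array and merging sorted halves.
After all merges, the sorted array is [10, 13, 16, 17, 26, 32, 33, 40].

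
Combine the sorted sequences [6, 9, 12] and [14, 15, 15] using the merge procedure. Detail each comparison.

Merging process:

Compare 6 vs 14: take 6 from left. Merged: [6]
Compare 9 vs 14: take 9 from left. Merged: [6, 9]
Compare 12 vs 14: take 12 from left. Merged: [6, 9, 12]
Append remaining from right: [14, 15, 15]. Merged: [6, 9, 12, 14, 15, 15]

Final merged array: [6, 9, 12, 14, 15, 15]
Total comparisons: 3

The merged array is [6, 9, 12, 14, 15, 15], requiring 3 comparisons. The merge step runs in O(n) time where n is the total number of elements.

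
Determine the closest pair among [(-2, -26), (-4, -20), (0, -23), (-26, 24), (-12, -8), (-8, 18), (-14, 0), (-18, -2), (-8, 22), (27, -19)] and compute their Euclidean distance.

Computing all pairwise distances among 10 points:

d((-2, -26), (-4, -20)) = 6.3246
d((-2, -26), (0, -23)) = 3.6056 <-- minimum
d((-2, -26), (-26, 24)) = 55.4617
d((-2, -26), (-12, -8)) = 20.5913
d((-2, -26), (-8, 18)) = 44.4072
d((-2, -26), (-14, 0)) = 28.6356
d((-2, -26), (-18, -2)) = 28.8444
d((-2, -26), (-8, 22)) = 48.3735
d((-2, -26), (27, -19)) = 29.8329
d((-4, -20), (0, -23)) = 5.0
d((-4, -20), (-26, 24)) = 49.1935
d((-4, -20), (-12, -8)) = 14.4222
d((-4, -20), (-8, 18)) = 38.2099
d((-4, -20), (-14, 0)) = 22.3607
d((-4, -20), (-18, -2)) = 22.8035
d((-4, -20), (-8, 22)) = 42.19
d((-4, -20), (27, -19)) = 31.0161
d((0, -23), (-26, 24)) = 53.7122
d((0, -23), (-12, -8)) = 19.2094
d((0, -23), (-8, 18)) = 41.7732
d((0, -23), (-14, 0)) = 26.9258
d((0, -23), (-18, -2)) = 27.6586
d((0, -23), (-8, 22)) = 45.7056
d((0, -23), (27, -19)) = 27.2947
d((-26, 24), (-12, -8)) = 34.9285
d((-26, 24), (-8, 18)) = 18.9737
d((-26, 24), (-14, 0)) = 26.8328
d((-26, 24), (-18, -2)) = 27.2029
d((-26, 24), (-8, 22)) = 18.1108
d((-26, 24), (27, -19)) = 68.2495
d((-12, -8), (-8, 18)) = 26.3059
d((-12, -8), (-14, 0)) = 8.2462
d((-12, -8), (-18, -2)) = 8.4853
d((-12, -8), (-8, 22)) = 30.2655
d((-12, -8), (27, -19)) = 40.5216
d((-8, 18), (-14, 0)) = 18.9737
d((-8, 18), (-18, -2)) = 22.3607
d((-8, 18), (-8, 22)) = 4.0
d((-8, 18), (27, -19)) = 50.9313
d((-14, 0), (-18, -2)) = 4.4721
d((-14, 0), (-8, 22)) = 22.8035
d((-14, 0), (27, -19)) = 45.1885
d((-18, -2), (-8, 22)) = 26.0
d((-18, -2), (27, -19)) = 48.1041
d((-8, 22), (27, -19)) = 53.9073

Closest pair: (-2, -26) and (0, -23) with distance 3.6056

The closest pair is (-2, -26) and (0, -23) with Euclidean distance 3.6056. For 10 points, brute-force pairwise comparison is shown above. For large n, the divide-and-conquer algorithm (sort by x, recurse on halves, check the dividing strip) achieves O(n log n).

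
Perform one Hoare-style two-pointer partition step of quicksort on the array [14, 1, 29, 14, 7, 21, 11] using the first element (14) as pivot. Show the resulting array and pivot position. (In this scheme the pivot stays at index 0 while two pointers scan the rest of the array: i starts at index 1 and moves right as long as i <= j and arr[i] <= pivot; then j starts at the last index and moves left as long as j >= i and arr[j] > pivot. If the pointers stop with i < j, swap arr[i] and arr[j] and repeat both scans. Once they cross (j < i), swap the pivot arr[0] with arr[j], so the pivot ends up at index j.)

Hoare-style two-pointer partition with pivot = 14:

Initial array: [14, 1, 29, 14, 7, 21, 11]

Pointers start at i = 1, j = 6.
i stops at index 2 (arr[2]=29 > 14), j stops at index 6 (arr[6]=11 <= 14): swap arr[2] and arr[6], array becomes [14, 1, 11, 14, 7, 21, 29]
i ends at 5, j ends at 4: the pointers have crossed (j < i), so scanning stops.

Swap pivot arr[0] with arr[4] to place pivot at position 4: [7, 1, 11, 14, 14, 21, 29]
Pivot position: 4

After partitioning with pivot 14, the array becomes [7, 1, 11, 14, 14, 21, 29]. The pivot is placed at index 4. All elements to the left of the pivot are <= 14, and all elements to the right are > 14.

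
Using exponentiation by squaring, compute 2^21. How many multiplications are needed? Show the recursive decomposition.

Computing 2^21 by squaring (build up from 2^1; each line after the first costs one multiplication):

2^1 = 2
2^2 = (2^1)^2 = 2^2 = 4
2^4 = (2^2)^2 = 4^2 = 16
2^5 = 2 * 2^4 = 2 * 16 = 32
2^10 = (2^5)^2 = 32^2 = 1024
2^20 = (2^10)^2 = 1024^2 = 1048576
2^21 = 2 * 2^20 = 2 * 1048576 = 2097152

Result: 2097152
Multiplications needed: 6 (6 lines after 2^1)

2^21 = 2097152. Using exponentiation by squaring, this requires 6 multiplications. The key idea: if the exponent is even, square the half-power; if odd, multiply by the base once.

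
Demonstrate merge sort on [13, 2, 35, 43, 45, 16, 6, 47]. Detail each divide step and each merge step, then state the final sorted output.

Merge sort trace:

Split: [13, 2, 35, 43, 45, 16, 6, 47] -> [13, 2, 35, 43] and [45, 16, 6, 47]
  Split: [13, 2, 35, 43] -> [13, 2] and [35, 43]
    Split: [13, 2] -> [13] and [2]
    Merge: [13] + [2] -> [2, 13]
    Split: [35, 43] -> [35] and [43]
    Merge: [35] + [43] -> [35, 43]
  Merge: [2, 13] + [35, 43] -> [2, 13, 35, 43]
  Split: [45, 16, 6, 47] -> [45, 16] and [6, 47]
    Split: [45, 16] -> [45] and [16]
    Merge: [45] + [16] -> [16, 45]
    Split: [6, 47] -> [6] and [47]
    Merge: [6] + [47] -> [6, 47]
  Merge: [16, 45] + [6, 47] -> [6, 16, 45, 47]
Merge: [2, 13, 35, 43] + [6, 16, 45, 47] -> [2, 6, 13, 16, 35, 43, 45, 47]

Final sorted array: [2, 6, 13, 16, 35, 43, 45, 47]

The merge sort proceeds by recursively splitting the array and merging sorted halves.
After all merges, the sorted array is [2, 6, 13, 16, 35, 43, 45, 47].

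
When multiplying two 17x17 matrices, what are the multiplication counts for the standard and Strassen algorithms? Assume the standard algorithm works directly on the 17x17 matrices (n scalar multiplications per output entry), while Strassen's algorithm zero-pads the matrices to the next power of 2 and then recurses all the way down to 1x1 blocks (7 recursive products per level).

Matrix multiplication for 17x17 matrices:

Strassen's algorithm requires power-of-2 dimensions. Pad 17x17 to 32x32 (next power of 2).

Standard algorithm: 17^3 = 4913 multiplications
Strassen's algorithm: 7^(log2(32)) = 7^5 = 16807 multiplications
Difference: 4913 - 16807 = -11894 (Strassen uses MORE here due to padding overhead — for small or just-over-power-of-2 n, padding can outweigh the per-level savings)

Standard: 4913 multiplications (17^3). Strassen: 16807 multiplications (7^5, after padding to 32x32). Strassen reduces 8 recursive multiplications to 7 at each level.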